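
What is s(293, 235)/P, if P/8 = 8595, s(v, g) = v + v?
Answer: 293/34380 ≈ 0.0085224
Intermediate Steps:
s(v, g) = 2*v
P = 68760 (P = 8*8595 = 68760)
s(293, 235)/P = (2*293)/68760 = 586*(1/68760) = 293/34380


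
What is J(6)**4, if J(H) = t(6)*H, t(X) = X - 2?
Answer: 331776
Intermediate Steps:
t(X) = -2 + X
J(H) = 4*H (J(H) = (-2 + 6)*H = 4*H)
J(6)**4 = (4*6)**4 = 24**4 = 331776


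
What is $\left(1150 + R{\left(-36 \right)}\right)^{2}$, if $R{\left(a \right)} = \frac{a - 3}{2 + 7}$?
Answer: $\frac{11812969}{9} \approx 1.3126 \cdot 10^{6}$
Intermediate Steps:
$R{\left(a \right)} = - \frac{1}{3} + \frac{a}{9}$ ($R{\left(a \right)} = \frac{-3 + a}{9} = \left(-3 + a\right) \frac{1}{9} = - \frac{1}{3} + \frac{a}{9}$)
$\left(1150 + R{\left(-36 \right)}\right)^{2} = \left(1150 + \left(- \frac{1}{3} + \frac{1}{9} \left(-36\right)\right)\right)^{2} = \left(1150 - \frac{13}{3}\right)^{2} = \left(\frac{3437}{3}\right)^{2} = \frac{11812969}{9}$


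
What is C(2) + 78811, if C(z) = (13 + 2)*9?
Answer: 78946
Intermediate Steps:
C(z) = 135 (C(z) = 15*9 = 135)
C(2) + 78811 = 135 + 78811 = 78946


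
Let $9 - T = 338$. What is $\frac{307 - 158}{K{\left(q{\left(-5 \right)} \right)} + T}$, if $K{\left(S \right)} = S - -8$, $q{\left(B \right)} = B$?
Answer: $- \frac{149}{326} \approx -0.45706$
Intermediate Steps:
$T = -329$ ($T = 9 - 338 = -329$)
$K{\left(S \right)} = 8 + S$ ($K{\left(S \right)} = S + 8 = 8 + S$)
$\frac{307 - 158}{K{\left(q{\left(-5 \right)} \right)} + T} = \frac{307 - 158}{\left(8 - 5\right) - 329} = \frac{149}{3 - 329} = \frac{149}{-326} = 149 \left(- \frac{1}{326}\right) = - \frac{149}{326}$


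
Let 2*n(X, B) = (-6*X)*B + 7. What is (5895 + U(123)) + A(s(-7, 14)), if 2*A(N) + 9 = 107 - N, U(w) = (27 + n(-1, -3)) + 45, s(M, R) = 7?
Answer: 6007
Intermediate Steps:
n(X, B) = 7/2 - 3*B*X (n(X, B) = ((-6*X)*B + 7)/2 = (-6*B*X + 7)/2 = (7 - 6*B*X)/2 = 7/2 - 3*B*X)
U(w) = 133/2 (U(w) = (27 + (7/2 - 3*(-3)*(-1))) + 45 = (27 + (7/2 - 9)) + 45 = (27 - 11/2) + 45 = 43/2 + 45 = 133/2)
A(N) = 49 - N/2 (A(N) = -9/2 + (107 - N)/2 = -9/2 + (107/2 - N/2) = 49 - N/2)
(5895 + U(123)) + A(s(-7, 14)) = (5895 + 133/2) + (49 - ½*7) = 11923/2 + (49 - 7/2) = 11923/2 + 91/2 = 6007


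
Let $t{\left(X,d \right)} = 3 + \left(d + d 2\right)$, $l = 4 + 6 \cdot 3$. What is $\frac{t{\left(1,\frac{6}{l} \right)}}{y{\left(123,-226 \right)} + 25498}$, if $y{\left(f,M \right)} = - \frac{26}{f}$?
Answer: $\frac{2583}{17249254} \approx 0.00014975$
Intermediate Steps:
$l = 22$ ($l = 4 + 18 = 22$)
$t{\left(X,d \right)} = 3 + 3 d$ ($t{\left(X,d \right)} = 3 + \left(d + 2 d\right) = 3 + 3 d$)
$\frac{t{\left(1,\frac{6}{l} \right)}}{y{\left(123,-226 \right)} + 25498} = \frac{3 + 3 \cdot \frac{6}{22}}{- \frac{26}{123} + 25498} = \frac{3 + 3 \cdot 6 \cdot \frac{1}{22}}{\left(-26\right) \frac{1}{123} + 25498} = \frac{3 + 3 \cdot \frac{3}{11}}{- \frac{26}{123} + 25498} = \frac{3 + \frac{9}{11}}{\frac{3136228}{123}} = \frac{123}{3136228} \cdot \frac{42}{11} = \frac{2583}{17249254}$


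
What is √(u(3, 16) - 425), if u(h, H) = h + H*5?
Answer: 3*I*√38 ≈ 18.493*I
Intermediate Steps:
u(h, H) = h + 5*H
√(u(3, 16) - 425) = √((3 + 5*16) - 425) = √((3 + 80) - 425) = √(83 - 425) = √(-342) = 3*I*√38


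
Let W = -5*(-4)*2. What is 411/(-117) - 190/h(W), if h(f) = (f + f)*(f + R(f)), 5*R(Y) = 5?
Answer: -45677/12792 ≈ -3.5707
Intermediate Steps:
R(Y) = 1 (R(Y) = (1/5)*5 = 1)
W = 40 (W = 20*2 = 40)
h(f) = 2*f*(1 + f) (h(f) = (f + f)*(f + 1) = (2*f)*(1 + f) = 2*f*(1 + f))
411/(-117) - 190/h(W) = 411/(-117) - 190*1/(80*(1 + 40)) = 411*(-1/117) - 190/(2*40*41) = -137/39 - 190/3280 = -137/39 - 190*1/3280 = -137/39 - 19/328 = -45677/12792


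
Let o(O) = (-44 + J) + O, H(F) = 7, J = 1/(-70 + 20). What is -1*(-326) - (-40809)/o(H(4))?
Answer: -479008/617 ≈ -776.35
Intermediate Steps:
J = -1/50 (J = 1/(-50) = -1/50 ≈ -0.020000)
o(O) = -2201/50 + O (o(O) = (-44 - 1/50) + O = -2201/50 + O)
-1*(-326) - (-40809)/o(H(4)) = -1*(-326) - (-40809)/(-2201/50 + 7) = 326 - (-40809)/(-1851/50) = 326 - (-40809)*(-50)/1851 = 326 - 1*680150/617 = 326 - 680150/617 = -479008/617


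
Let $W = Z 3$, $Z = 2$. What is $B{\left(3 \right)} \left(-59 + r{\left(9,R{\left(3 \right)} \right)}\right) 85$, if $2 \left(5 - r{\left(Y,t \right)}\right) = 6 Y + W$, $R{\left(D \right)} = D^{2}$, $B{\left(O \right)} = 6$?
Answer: $-42840$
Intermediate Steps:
$W = 6$ ($W = 2 \cdot 3 = 6$)
$r{\left(Y,t \right)} = 2 - 3 Y$ ($r{\left(Y,t \right)} = 5 - \frac{6 Y + 6}{2} = 5 - \frac{6 + 6 Y}{2} = 5 - \left(3 + 3 Y\right) = 2 - 3 Y$)
$B{\left(3 \right)} \left(-59 + r{\left(9,R{\left(3 \right)} \right)}\right) 85 = 6 \left(-59 + \left(2 - 27\right)\right) 85 = 6 \left(-59 - 25\right) 85 = 6 \left(\left(-84\right) 85\right) = 6 \left(-7140\right) = -42840$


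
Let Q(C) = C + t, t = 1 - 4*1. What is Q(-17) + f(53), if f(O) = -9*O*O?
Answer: -25301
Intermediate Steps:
f(O) = -9*O²
t = -3 (t = 1 - 4 = -3)
Q(C) = -3 + C (Q(C) = C - 3 = -3 + C)
Q(-17) + f(53) = (-3 - 17) - 9*53² = -20 - 9*2809 = -20 - 25281 = -25301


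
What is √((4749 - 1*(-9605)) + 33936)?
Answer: √48290 ≈ 219.75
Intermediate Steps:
√((4749 - 1*(-9605)) + 33936) = √((4749 + 9605) + 33936) = √(14354 + 33936) = √48290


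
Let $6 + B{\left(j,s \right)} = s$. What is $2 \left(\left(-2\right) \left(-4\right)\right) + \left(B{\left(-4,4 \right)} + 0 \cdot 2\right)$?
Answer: $14$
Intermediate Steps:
$B{\left(j,s \right)} = -6 + s$
$2 \left(\left(-2\right) \left(-4\right)\right) + \left(B{\left(-4,4 \right)} + 0 \cdot 2\right) = 2 \left(\left(-2\right) \left(-4\right)\right) + \left(\left(-6 + 4\right) + 0 \cdot 2\right) = 2 \cdot 8 + \left(-2 + 0\right) = 16 - 2 = 14$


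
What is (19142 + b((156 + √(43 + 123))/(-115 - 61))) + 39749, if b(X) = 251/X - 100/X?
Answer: 709624807/12085 + 13288*√166/12085 ≈ 58734.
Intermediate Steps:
b(X) = 151/X
(19142 + b((156 + √(43 + 123))/(-115 - 61))) + 39749 = (19142 + 151/(((156 + √(43 + 123))/(-115 - 61)))) + 39749 = (19142 + 151/(((156 + √166)/(-176)))) + 39749 = (19142 + 151/(((156 + √166)*(-1/176)))) + 39749 = (19142 + 151/(-39/44 - √166/176)) + 39749 = 58891 + 151/(-39/44 - √166/176)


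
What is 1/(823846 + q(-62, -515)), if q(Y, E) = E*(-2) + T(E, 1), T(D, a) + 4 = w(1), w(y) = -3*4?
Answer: 1/824860 ≈ 1.2123e-6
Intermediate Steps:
w(y) = -12
T(D, a) = -16 (T(D, a) = -4 - 12 = -16)
q(Y, E) = -16 - 2*E (q(Y, E) = E*(-2) - 16 = -2*E - 16 = -16 - 2*E)
1/(823846 + q(-62, -515)) = 1/(823846 + (-16 - 2*(-515))) = 1/(823846 + (-16 + 1030)) = 1/(823846 + 1014) = 1/824860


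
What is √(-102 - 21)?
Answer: I*√123 ≈ 11.091*I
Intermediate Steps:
√(-102 - 21) = √(-123) = I*√123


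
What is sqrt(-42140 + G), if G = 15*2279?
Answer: I*sqrt(7955) ≈ 89.191*I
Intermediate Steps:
G = 34185
sqrt(-42140 + G) = sqrt(-42140 + 34185) = sqrt(-7955) = I*sqrt(7955)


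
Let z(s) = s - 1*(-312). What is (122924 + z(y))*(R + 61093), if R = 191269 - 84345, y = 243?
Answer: 20746571143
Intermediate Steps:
R = 106924
z(s) = 312 + s (z(s) = s + 312 = 312 + s)
(122924 + z(y))*(R + 61093) = (122924 + (312 + 243))*(106924 + 61093) = (122924 + 555)*168017 = 123479*168017 = 20746571143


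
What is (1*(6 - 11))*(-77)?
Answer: 385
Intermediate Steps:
(1*(6 - 11))*(-77) = (1*(-5))*(-77) = -5*(-77) = 385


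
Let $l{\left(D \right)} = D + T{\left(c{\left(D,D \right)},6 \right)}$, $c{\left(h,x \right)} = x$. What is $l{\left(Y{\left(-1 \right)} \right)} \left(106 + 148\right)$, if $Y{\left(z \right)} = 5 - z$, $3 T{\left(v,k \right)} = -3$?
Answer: $1270$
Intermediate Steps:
$T{\left(v,k \right)} = -1$ ($T{\left(v,k \right)} = \frac{1}{3} \left(-3\right) = -1$)
$l{\left(D \right)} = -1 + D$ ($l{\left(D \right)} = D - 1 = -1 + D$)
$l{\left(Y{\left(-1 \right)} \right)} \left(106 + 148\right) = \left(-1 + \left(5 - -1\right)\right) \left(106 + 148\right) = \left(-1 + \left(5 + 1\right)\right) 254 = \left(-1 + 6\right) 254 = 5 \cdot 254 = 1270$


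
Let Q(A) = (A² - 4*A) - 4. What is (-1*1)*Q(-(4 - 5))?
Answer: 7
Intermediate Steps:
Q(A) = -4 + A² - 4*A
(-1*1)*Q(-(4 - 5)) = (-1*1)*(-4 + (-(4 - 5))² - (-4)*(4 - 5)) = -(-4 + (-1*(-1))² - (-4)*(-1)) = -(-4 + 1² - 4*1) = -(-4 + 1 - 4) = -1*(-7) = 7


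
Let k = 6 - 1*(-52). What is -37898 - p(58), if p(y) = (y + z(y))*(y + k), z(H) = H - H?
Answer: -44626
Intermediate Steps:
z(H) = 0
k = 58 (k = 6 + 52 = 58)
p(y) = y*(58 + y) (p(y) = (y + 0)*(y + 58) = y*(58 + y))
-37898 - p(58) = -37898 - 58*(58 + 58) = -37898 - 58*116 = -37898 - 1*6728 = -37898 - 6728 = -44626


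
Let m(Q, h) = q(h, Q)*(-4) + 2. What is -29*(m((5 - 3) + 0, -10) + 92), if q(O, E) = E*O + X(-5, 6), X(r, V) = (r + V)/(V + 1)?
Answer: -35206/7 ≈ -5029.4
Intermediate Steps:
X(r, V) = (V + r)/(1 + V)
q(O, E) = ⅐ + E*O (q(O, E) = E*O + (6 - 5)/(1 + 6) = E*O + 1/7 = E*O + (⅐)*1 = E*O + ⅐ = ⅐ + E*O)
m(Q, h) = 10/7 - 4*Q*h (m(Q, h) = (⅐ + Q*h)*(-4) + 2 = (-4/7 - 4*Q*h) + 2 = 10/7 - 4*Q*h)
-29*(m((5 - 3) + 0, -10) + 92) = -29*((10/7 - 4*((5 - 3) + 0)*(-10)) + 92) = -29*((10/7 - 4*(2 + 0)*(-10)) + 92) = -29*((10/7 - 4*2*(-10)) + 92) = -29*((10/7 + 80) + 92) = -29*(570/7 + 92) = -29*1214/7 = -35206/7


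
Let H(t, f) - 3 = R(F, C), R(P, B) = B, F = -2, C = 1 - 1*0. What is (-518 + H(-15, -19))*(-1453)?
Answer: 746842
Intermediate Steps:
C = 1 (C = 1 + 0 = 1)
H(t, f) = 4 (H(t, f) = 3 + 1 = 4)
(-518 + H(-15, -19))*(-1453) = (-518 + 4)*(-1453) = -514*(-1453) = 746842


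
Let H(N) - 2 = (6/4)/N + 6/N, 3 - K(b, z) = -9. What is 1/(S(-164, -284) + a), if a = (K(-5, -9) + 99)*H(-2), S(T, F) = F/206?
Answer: -412/80599 ≈ -0.0051117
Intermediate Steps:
K(b, z) = 12 (K(b, z) = 3 - 1*(-9) = 3 + 9 = 12)
H(N) = 2 + 15/(2*N) (H(N) = 2 + ((6/4)/N + 6/N) = 2 + ((6*(1/4))/N + 6/N) = 2 + (3/(2*N) + 6/N) = 2 + 15/(2*N))
S(T, F) = F/206 (S(T, F) = F*(1/206) = F/206)
a = -777/4 (a = (12 + 99)*(2 + (15/2)/(-2)) = 111*(2 + (15/2)*(-1/2)) = 111*(2 - 15/4) = 111*(-7/4) = -777/4 ≈ -194.25)
1/(S(-164, -284) + a) = 1/((1/206)*(-284) - 777/4) = 1/(-142/103 - 777/4) = 1/(-80599/412) = -412/80599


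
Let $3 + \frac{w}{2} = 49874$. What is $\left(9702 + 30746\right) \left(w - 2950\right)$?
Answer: $3915042816$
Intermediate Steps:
$w = 99742$ ($w = -6 + 2 \cdot 49874 = -6 + 99748 = 99742$)
$\left(9702 + 30746\right) \left(w - 2950\right) = \left(9702 + 30746\right) \left(99742 - 2950\right) = 40448 \cdot 96792 = 3915042816$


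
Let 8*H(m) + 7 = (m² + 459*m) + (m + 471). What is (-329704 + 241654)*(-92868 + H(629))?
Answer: 2531393475/4 ≈ 6.3285e+8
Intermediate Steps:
H(m) = 58 + m²/8 + 115*m/2 (H(m) = -7/8 + ((m² + 459*m) + (m + 471))/8 = -7/8 + ((m² + 459*m) + (471 + m))/8 = -7/8 + (471 + m² + 460*m)/8 = -7/8 + (471/8 + m²/8 + 115*m/2) = 58 + m²/8 + 115*m/2)
(-329704 + 241654)*(-92868 + H(629)) = (-329704 + 241654)*(-92868 + (58 + (⅛)*629² + (115/2)*629)) = -88050*(-92868 + (58 + (⅛)*395641 + 72335/2)) = -88050*(-92868 + (58 + 395641/8 + 72335/2)) = -88050*(-92868 + 685445/8) = -88050*(-57499/8) = 2531393475/4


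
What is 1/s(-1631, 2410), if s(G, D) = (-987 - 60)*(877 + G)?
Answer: 1/789438 ≈ 1.2667e-6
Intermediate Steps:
s(G, D) = -918219 - 1047*G (s(G, D) = -1047*(877 + G) = -918219 - 1047*G)
1/s(-1631, 2410) = 1/(-918219 - 1047*(-1631)) = 1/(-918219 + 1707657) = 1/789438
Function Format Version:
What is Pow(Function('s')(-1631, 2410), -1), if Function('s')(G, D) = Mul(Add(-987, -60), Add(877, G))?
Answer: Rational(1, 789438) ≈ 1.2667e-6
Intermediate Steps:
Function('s')(G, D) = Add(-918219, Mul(-1047, G)) (Function('s')(G, D) = Mul(-1047, Add(877, G)) = Add(-918219, Mul(-1047, G)))
Pow(Function('s')(-1631, 2410), -1) = Pow(Add(-918219, Mul(-1047, -1631)), -1) = Pow(Add(-918219, 1707657), -1) = Pow(789438, -1) = Rational(1, 789438)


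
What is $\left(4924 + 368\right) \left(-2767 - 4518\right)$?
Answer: $-38552220$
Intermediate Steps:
$\left(4924 + 368\right) \left(-2767 - 4518\right) = 5292 \left(-7285\right) = -38552220$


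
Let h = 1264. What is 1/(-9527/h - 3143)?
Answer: -1264/3982279 ≈ -0.00031741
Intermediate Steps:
1/(-9527/h - 3143) = 1/(-9527/1264 - 3143) = 1/(-3982279/1264) = -1264/3982279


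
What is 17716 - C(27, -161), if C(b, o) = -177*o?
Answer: -10781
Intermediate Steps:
17716 - C(27, -161) = 17716 - (-177)*(-161) = 17716 - 1*28497 = 17716 - 28497 = -10781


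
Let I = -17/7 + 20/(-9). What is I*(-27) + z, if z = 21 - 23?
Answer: 865/7 ≈ 123.57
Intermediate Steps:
z = -2
I = -293/63 (I = -17*1/7 + 20*(-1/9) = -17/7 - 20/9 = -293/63 ≈ -4.6508)
I*(-27) + z = -293/63*(-27) - 2 = 879/7 - 2 = 865/7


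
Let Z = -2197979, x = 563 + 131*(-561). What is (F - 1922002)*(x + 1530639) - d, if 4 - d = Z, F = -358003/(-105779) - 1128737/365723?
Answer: -108387018578114701573179/38685813217 ≈ -2.8017e+12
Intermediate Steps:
x = -72928 (x = 563 - 73491 = -72928)
F = 11533260046/38685813217 (F = -358003*(-1/105779) - 1128737*1/365723 = 358003/105779 - 1128737/365723 = 11533260046/38685813217 ≈ 0.29813)
d = 2197983 (d = 4 - 1*(-2197979) = 4 + 2197979 = 2197983)
(F - 1922002)*(x + 1530639) - d = (11533260046/38685813217 - 1922002)*(-72928 + 1530639) - 1*2197983 = -74354198841440388/38685813217*1457711 - 2197983 = -108386933547354909431868/38685813217 - 2197983 = -108387018578114701573179/38685813217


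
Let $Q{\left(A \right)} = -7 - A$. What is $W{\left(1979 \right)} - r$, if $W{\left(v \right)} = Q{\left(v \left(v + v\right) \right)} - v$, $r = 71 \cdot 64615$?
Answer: $-12422533$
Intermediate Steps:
$r = 4587665$
$W{\left(v \right)} = -7 - v - 2 v^{2}$ ($W{\left(v \right)} = \left(-7 - v \left(v + v\right)\right) - v = \left(-7 - v 2 v\right) - v = \left(-7 - 2 v^{2}\right) - v = -7 - v - 2 v^{2}$)
$W{\left(1979 \right)} - r = \left(-7 - 1979 - 2 \cdot 1979^{2}\right) - 4587665 = \left(-7 - 1979 - 7832882\right) - 4587665 = -7834868 - 4587665 = -12422533$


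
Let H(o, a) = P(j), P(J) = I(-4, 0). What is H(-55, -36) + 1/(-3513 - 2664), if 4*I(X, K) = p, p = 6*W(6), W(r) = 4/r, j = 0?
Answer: 6176/6177 ≈ 0.99984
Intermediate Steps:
p = 4 (p = 6*(4/6) = 6*(4*(⅙)) = 6*(⅔) = 4)
I(X, K) = 1 (I(X, K) = (¼)*4 = 1)
P(J) = 1
H(o, a) = 1
H(-55, -36) + 1/(-3513 - 2664) = 1 + 1/(-3513 - 2664) = 1 + 1/(-6177) = 1 - 1/6177 = 6176/6177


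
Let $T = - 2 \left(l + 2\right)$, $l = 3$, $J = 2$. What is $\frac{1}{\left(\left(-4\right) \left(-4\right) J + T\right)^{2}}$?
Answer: $\frac{1}{484} \approx 0.0020661$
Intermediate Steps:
$T = -10$ ($T = - 2 \left(3 + 2\right) = \left(-2\right) 5 = -10$)
$\frac{1}{\left(\left(-4\right) \left(-4\right) J + T\right)^{2}} = \frac{1}{\left(\left(-4\right) \left(-4\right) 2 - 10\right)^{2}} = \frac{1}{\left(16 \cdot 2 - 10\right)^{2}} = \frac{1}{\left(32 - 10\right)^{2}} = \frac{1}{22^{2}} = \frac{1}{484}$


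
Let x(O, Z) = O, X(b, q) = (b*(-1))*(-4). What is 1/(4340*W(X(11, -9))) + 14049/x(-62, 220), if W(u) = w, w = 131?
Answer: -128829329/568540 ≈ -226.60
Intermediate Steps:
X(b, q) = 4*b (X(b, q) = -b*(-4) = 4*b)
W(u) = 131
1/(4340*W(X(11, -9))) + 14049/x(-62, 220) = 1/(4340*131) + 14049/(-62) = (1/4340)*(1/131) + 14049*(-1/62) = 1/568540 - 14049/62 = -128829329/568540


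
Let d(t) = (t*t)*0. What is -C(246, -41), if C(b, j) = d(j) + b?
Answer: -246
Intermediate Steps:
d(t) = 0 (d(t) = t**2*0 = 0)
C(b, j) = b (C(b, j) = 0 + b = b)
-C(246, -41) = -1*246 = -246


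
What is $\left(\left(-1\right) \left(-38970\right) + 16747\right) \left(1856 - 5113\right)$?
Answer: $-181470269$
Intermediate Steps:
$\left(\left(-1\right) \left(-38970\right) + 16747\right) \left(1856 - 5113\right) = \left(38970 + 16747\right) \left(-3257\right) = 55717 \left(-3257\right) = -181470269$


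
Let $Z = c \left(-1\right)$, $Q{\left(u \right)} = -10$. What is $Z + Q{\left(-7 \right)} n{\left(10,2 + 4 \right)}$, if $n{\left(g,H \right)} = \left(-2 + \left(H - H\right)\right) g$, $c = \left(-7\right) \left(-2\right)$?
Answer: $186$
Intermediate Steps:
$c = 14$
$Z = -14$ ($Z = 14 \left(-1\right) = -14$)
$n{\left(g,H \right)} = - 2 g$ ($n{\left(g,H \right)} = \left(-2 + 0\right) g = - 2 g$)
$Z + Q{\left(-7 \right)} n{\left(10,2 + 4 \right)} = -14 - 10 \left(\left(-2\right) 10\right) = -14 - -200 = -14 + 200 = 186$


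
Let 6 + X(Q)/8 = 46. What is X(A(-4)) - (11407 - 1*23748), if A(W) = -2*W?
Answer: 12661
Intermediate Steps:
X(Q) = 320 (X(Q) = -48 + 8*46 = -48 + 368 = 320)
X(A(-4)) - (11407 - 1*23748) = 320 - (11407 - 1*23748) = 320 - (11407 - 23748) = 320 - 1*(-12341) = 320 + 12341 = 12661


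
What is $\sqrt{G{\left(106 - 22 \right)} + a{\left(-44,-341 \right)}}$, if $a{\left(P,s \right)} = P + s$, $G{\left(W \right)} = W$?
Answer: $i \sqrt{301} \approx 17.349 i$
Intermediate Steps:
$\sqrt{G{\left(106 - 22 \right)} + a{\left(-44,-341 \right)}} = \sqrt{\left(106 - 22\right) - 385} = \sqrt{84 - 385} = \sqrt{-301} = i \sqrt{301}$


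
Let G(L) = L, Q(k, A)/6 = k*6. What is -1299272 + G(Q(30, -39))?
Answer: -1298192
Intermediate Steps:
Q(k, A) = 36*k (Q(k, A) = 6*(k*6) = 6*(6*k) = 36*k)
-1299272 + G(Q(30, -39)) = -1299272 + 36*30 = -1299272 + 1080 = -1298192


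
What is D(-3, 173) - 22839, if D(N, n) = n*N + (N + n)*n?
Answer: 6052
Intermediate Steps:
D(N, n) = N*n + n*(N + n)
D(-3, 173) - 22839 = 173*(173 + 2*(-3)) - 22839 = 173*(173 - 6) - 22839 = 173*167 - 22839 = 28891 - 22839 = 6052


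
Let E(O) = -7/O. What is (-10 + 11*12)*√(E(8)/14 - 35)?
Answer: 61*I*√561/2 ≈ 722.41*I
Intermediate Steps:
(-10 + 11*12)*√(E(8)/14 - 35) = (-10 + 11*12)*√(-7/8/14 - 35) = (-10 + 132)*√(-7*⅛*(1/14) - 35) = 122*√(-7/8*1/14 - 35) = 122*√(-1/16 - 35) = 122*√(-561/16) = 122*(I*√561/4) = 61*I*√561/2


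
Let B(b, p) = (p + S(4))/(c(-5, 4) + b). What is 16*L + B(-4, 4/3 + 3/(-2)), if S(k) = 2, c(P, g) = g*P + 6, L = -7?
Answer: -12107/108 ≈ -112.10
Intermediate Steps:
c(P, g) = 6 + P*g (c(P, g) = P*g + 6 = 6 + P*g)
B(b, p) = (2 + p)/(-14 + b) (B(b, p) = (p + 2)/((6 - 5*4) + b) = (2 + p)/((6 - 20) + b) = (2 + p)/(-14 + b))
16*L + B(-4, 4/3 + 3/(-2)) = 16*(-7) + (2 + (4/3 + 3/(-2)))/(-14 - 4) = -112 + (2 + (4*(1/3) + 3*(-1/2)))/(-18) = -112 - (2 + (4/3 - 3/2))/18 = -112 - (2 - 1/6)/18 = -112 - 1/18*11/6 = -112 - 11/108 = -12107/108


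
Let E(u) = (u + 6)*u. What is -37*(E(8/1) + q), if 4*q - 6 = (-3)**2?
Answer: -17131/4 ≈ -4282.8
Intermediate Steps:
E(u) = u*(6 + u) (E(u) = (6 + u)*u = u*(6 + u))
q = 15/4 (q = 3/2 + (1/4)*(-3)**2 = 3/2 + (1/4)*9 = 3/2 + 9/4 = 15/4 ≈ 3.7500)
-37*(E(8/1) + q) = -37*((8/1)*(6 + 8/1) + 15/4) = -37*((8*1)*(6 + 8*1) + 15/4) = -37*(8*(6 + 8) + 15/4) = -37*(8*14 + 15/4) = -37*(112 + 15/4) = -37*463/4 = -17131/4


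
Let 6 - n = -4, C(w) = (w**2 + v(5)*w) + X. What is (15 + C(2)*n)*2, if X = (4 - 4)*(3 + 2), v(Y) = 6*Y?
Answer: 1310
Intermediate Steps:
X = 0 (X = 0*5 = 0)
C(w) = w**2 + 30*w (C(w) = (w**2 + (6*5)*w) + 0 = (w**2 + 30*w) + 0 = w**2 + 30*w)
n = 10 (n = 6 - 1*(-4) = 6 + 4 = 10)
(15 + C(2)*n)*2 = (15 + (2*(30 + 2))*10)*2 = (15 + (2*32)*10)*2 = (15 + 64*10)*2 = (15 + 640)*2 = 655*2 = 1310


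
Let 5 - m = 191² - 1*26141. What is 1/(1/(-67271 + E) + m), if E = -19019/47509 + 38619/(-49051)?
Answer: -2035956903077/21041614623565262 ≈ -9.6759e-5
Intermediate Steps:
E = -35943520/30264467 (E = -19019*1/47509 + 38619*(-1/49051) = -247/617 - 38619/49051 = -35943520/30264467 ≈ -1.1876)
m = -10335 (m = 5 - (191² - 1*26141) = 5 - (36481 - 26141) = 5 - 1*10340 = 5 - 10340 = -10335)
1/(1/(-67271 + E) + m) = 1/(1/(-67271 - 35943520/30264467) - 10335) = 1/(1/(-2035956903077/30264467) - 10335) = 1/(-30264467/2035956903077 - 10335) = 1/(-21041614623565262/2035956903077) = -2035956903077/21041614623565262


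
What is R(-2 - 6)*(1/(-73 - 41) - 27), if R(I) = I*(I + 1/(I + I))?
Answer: -132397/76 ≈ -1742.1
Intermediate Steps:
R(I) = I*(I + 1/(2*I))
R(-2 - 6)*(1/(-73 - 41) - 27) = (½ + (-2 - 6)²)*(1/(-73 - 41) - 27) = (½ + (-8)²)*(1/(-114) - 27) = (½ + 64)*(-1/114 - 27) = (129/2)*(-3079/114) = -132397/76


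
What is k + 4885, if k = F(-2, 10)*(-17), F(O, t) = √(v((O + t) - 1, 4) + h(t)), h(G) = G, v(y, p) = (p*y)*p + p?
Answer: 4885 - 51*√14 ≈ 4694.2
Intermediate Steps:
v(y, p) = p + y*p² (v(y, p) = y*p² + p = p + y*p²)
F(O, t) = √(-12 + 16*O + 17*t) (F(O, t) = √(4*(1 + 4*((O + t) - 1)) + t) = √(4*(1 + 4*(-1 + O + t)) + t) = √(4*(1 + (-4 + 4*O + 4*t)) + t) = √(4*(-3 + 4*O + 4*t) + t) = √((-12 + 16*O + 16*t) + t) = √(-12 + 16*O + 17*t))
k = -51*√14 (k = √(-12 + 16*(-2) + 17*10)*(-17) = √(-12 - 32 + 170)*(-17) = √126*(-17) = (3*√14)*(-17) = -51*√14 ≈ -190.82)
k + 4885 = -51*√14 + 4885 = 4885 - 51*√14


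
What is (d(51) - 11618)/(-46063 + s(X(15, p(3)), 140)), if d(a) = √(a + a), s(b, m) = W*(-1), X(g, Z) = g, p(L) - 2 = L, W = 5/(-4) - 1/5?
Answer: 232360/921231 - 20*√102/921231 ≈ 0.25201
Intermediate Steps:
W = -29/20 (W = 5*(-¼) - 1*⅕ = -5/4 - ⅕ = -29/20 ≈ -1.4500)
p(L) = 2 + L
s(b, m) = 29/20 (s(b, m) = -29/20*(-1) = 29/20)
d(a) = √2*√a (d(a) = √(2*a) = √2*√a)
(d(51) - 11618)/(-46063 + s(X(15, p(3)), 140)) = (√2*√51 - 11618)/(-46063 + 29/20) = (√102 - 11618)/(-921231/20) = (-11618 + √102)*(-20/921231) = 232360/921231 - 20*√102/921231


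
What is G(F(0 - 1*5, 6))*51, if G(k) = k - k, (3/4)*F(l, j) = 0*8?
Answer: 0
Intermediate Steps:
F(l, j) = 0 (F(l, j) = 4*(0*8)/3 = (4/3)*0 = 0)
G(k) = 0
G(F(0 - 1*5, 6))*51 = 0*51 = 0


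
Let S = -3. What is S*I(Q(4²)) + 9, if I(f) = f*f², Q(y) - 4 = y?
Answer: -23991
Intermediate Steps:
Q(y) = 4 + y
I(f) = f³
S*I(Q(4²)) + 9 = -3*(4 + 4²)³ + 9 = -3*(4 + 16)³ + 9 = -3*20³ + 9 = -3*8000 + 9 = -24000 + 9 = -23991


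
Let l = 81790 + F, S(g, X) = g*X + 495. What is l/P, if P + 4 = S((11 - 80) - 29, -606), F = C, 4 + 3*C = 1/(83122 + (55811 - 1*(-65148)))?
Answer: 50074538647/36660498597 ≈ 1.3659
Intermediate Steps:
S(g, X) = 495 + X*g (S(g, X) = X*g + 495 = 495 + X*g)
C = -816323/612243 (C = -4/3 + 1/(3*(83122 + (55811 - 1*(-65148)))) = -4/3 + 1/(3*(83122 + (55811 + 65148))) = -4/3 + 1/(3*(83122 + 120959)) = -4/3 + (⅓)/204081 = -4/3 + (⅓)*(1/204081) = -4/3 + 1/612243 = -816323/612243 ≈ -1.3333)
F = -816323/612243 ≈ -1.3333
P = 59879 (P = -4 + (495 - 606*((11 - 80) - 29)) = -4 + (495 - 606*(-69 - 29)) = -4 + (495 - 606*(-98)) = -4 + (495 + 59388) = -4 + 59883 = 59879)
l = 50074538647/612243 (l = 81790 - 816323/612243 = 50074538647/612243 ≈ 81789.)
l/P = (50074538647/612243)/59879 = (50074538647/612243)*(1/59879) = 50074538647/36660498597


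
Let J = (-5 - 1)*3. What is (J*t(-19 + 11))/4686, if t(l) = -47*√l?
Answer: 282*I*√2/781 ≈ 0.51064*I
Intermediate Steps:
J = -18 (J = -6*3 = -18)
(J*t(-19 + 11))/4686 = -(-846)*√(-19 + 11)/4686 = -(-846)*√(-8)*(1/4686) = -(-846)*2*I*√2*(1/4686) = -(-1692)*I*√2*(1/4686) = (1692*I*√2)*(1/4686) = 282*I*√2/781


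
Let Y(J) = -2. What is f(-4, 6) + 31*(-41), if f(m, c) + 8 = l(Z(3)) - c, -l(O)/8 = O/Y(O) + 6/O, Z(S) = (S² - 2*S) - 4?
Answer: -1241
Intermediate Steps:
Z(S) = -4 + S² - 2*S
l(O) = -48/O + 4*O (l(O) = -8*(O/(-2) + 6/O) = -8*(O*(-½) + 6/O) = -8*(-O/2 + 6/O) = -8*(6/O - O/2) = -48/O + 4*O)
f(m, c) = 36 - c (f(m, c) = -8 + ((-48/(-4 + 3² - 2*3) + 4*(-4 + 3² - 2*3)) - c) = -8 + ((-48/(-4 + 9 - 6) + 4*(-4 + 9 - 6)) - c) = -8 + ((-48/(-1) + 4*(-1)) - c) = -8 + ((-48*(-1) - 4) - c) = -8 + ((48 - 4) - c) = -8 + (44 - c) = 36 - c)
f(-4, 6) + 31*(-41) = (36 - 1*6) + 31*(-41) = (36 - 6) - 1271 = 30 - 1271 = -1241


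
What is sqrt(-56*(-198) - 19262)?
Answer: I*sqrt(8174) ≈ 90.41*I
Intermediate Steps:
sqrt(-56*(-198) - 19262) = sqrt(11088 - 19262) = sqrt(-8174) = I*sqrt(8174)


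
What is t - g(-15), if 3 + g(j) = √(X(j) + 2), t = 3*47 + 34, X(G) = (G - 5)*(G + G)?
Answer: 178 - √602 ≈ 153.46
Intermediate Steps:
X(G) = 2*G*(-5 + G) (X(G) = (-5 + G)*(2*G) = 2*G*(-5 + G))
t = 175 (t = 141 + 34 = 175)
g(j) = -3 + √(2 + 2*j*(-5 + j)) (g(j) = -3 + √(2*j*(-5 + j) + 2) = -3 + √(2 + 2*j*(-5 + j)))
t - g(-15) = 175 - (-3 + √2*√(1 - 15*(-5 - 15))) = 175 - (-3 + √2*√(1 - 15*(-20))) = 175 - (-3 + √2*√(1 + 300)) = 175 - (-3 + √2*√301) = 175 - (-3 + √602) = 175 + (3 - √602) = 178 - √602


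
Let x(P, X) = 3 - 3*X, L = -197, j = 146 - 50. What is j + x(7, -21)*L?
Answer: -12906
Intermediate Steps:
j = 96
j + x(7, -21)*L = 96 + (3 - 3*(-21))*(-197) = 96 + (3 + 63)*(-197) = 96 + 66*(-197) = 96 - 13002 = -12906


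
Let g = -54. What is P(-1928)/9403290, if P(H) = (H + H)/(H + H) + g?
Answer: -53/9403290 ≈ -5.6363e-6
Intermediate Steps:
P(H) = -53 (P(H) = (H + H)/(H + H) - 54 = (2*H)/((2*H)) - 54 = (2*H)*(1/(2*H)) - 54 = 1 - 54 = -53)
P(-1928)/9403290 = -53/9403290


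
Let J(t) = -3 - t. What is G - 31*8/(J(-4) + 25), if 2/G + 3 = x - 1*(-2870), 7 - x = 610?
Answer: -140355/14716 ≈ -9.5376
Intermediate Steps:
x = -603 (x = 7 - 1*610 = 7 - 610 = -603)
G = 1/1132 (G = 2/(-3 + (-603 - 1*(-2870))) = 2/(-3 + (-603 + 2870)) = 2/(-3 + 2267) = 2/2264 = 2*(1/2264) = 1/1132 ≈ 0.00088339)
G - 31*8/(J(-4) + 25) = 1/1132 - 31*8/((-3 - 1*(-4)) + 25) = 1/1132 - 248/((-3 + 4) + 25) = 1/1132 - 248/(1 + 25) = 1/1132 - 248/26 = 1/1132 - 1*124/13 = 1/1132 - 124/13 = -140355/14716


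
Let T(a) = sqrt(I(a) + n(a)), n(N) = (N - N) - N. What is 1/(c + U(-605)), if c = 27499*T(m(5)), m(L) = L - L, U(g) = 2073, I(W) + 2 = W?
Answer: 2073/1516687331 - 27499*I*sqrt(2)/1516687331 ≈ 1.3668e-6 - 2.5641e-5*I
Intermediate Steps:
n(N) = -N (n(N) = 0 - N = -N)
I(W) = -2 + W
m(L) = 0
T(a) = I*sqrt(2) (T(a) = sqrt((-2 + a) - a) = sqrt(-2) = I*sqrt(2))
c = 27499*I*sqrt(2) (c = 27499*(I*sqrt(2)) = 27499*I*sqrt(2) ≈ 38889.0*I)
1/(c + U(-605)) = 1/(27499*I*sqrt(2) + 2073) = 1/(2073 + 27499*I*sqrt(2))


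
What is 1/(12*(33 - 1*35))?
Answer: -1/24 ≈ -0.041667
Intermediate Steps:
1/(12*(33 - 1*35)) = 1/(12*(33 - 35)) = 1/(12*(-2)) = 1/(-24) = -1/24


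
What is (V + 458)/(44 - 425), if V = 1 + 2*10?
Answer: -479/381 ≈ -1.2572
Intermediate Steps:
V = 21 (V = 1 + 20 = 21)
(V + 458)/(44 - 425) = (21 + 458)/(44 - 425) = 479/(-381) = 479*(-1/381) = -479/381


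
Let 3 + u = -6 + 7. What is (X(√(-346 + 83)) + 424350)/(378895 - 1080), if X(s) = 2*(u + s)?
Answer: 22334/19885 + 2*I*√263/377815 ≈ 1.1232 + 8.5848e-5*I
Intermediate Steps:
u = -2 (u = -3 + (-6 + 7) = -3 + 1 = -2)
X(s) = -4 + 2*s (X(s) = 2*(-2 + s) = -4 + 2*s)
(X(√(-346 + 83)) + 424350)/(378895 - 1080) = ((-4 + 2*√(-346 + 83)) + 424350)/(378895 - 1080) = ((-4 + 2*√(-263)) + 424350)/377815 = ((-4 + 2*(I*√263)) + 424350)*(1/377815) = ((-4 + 2*I*√263) + 424350)*(1/377815) = (424346 + 2*I*√263)*(1/377815) = 22334/19885 + 2*I*√263/377815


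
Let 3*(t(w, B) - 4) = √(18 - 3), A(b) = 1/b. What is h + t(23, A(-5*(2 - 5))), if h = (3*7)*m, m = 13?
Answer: 277 + √15/3 ≈ 278.29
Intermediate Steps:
h = 273 (h = (3*7)*13 = 21*13 = 273)
t(w, B) = 4 + √15/3 (t(w, B) = 4 + √(18 - 3)/3 = 4 + √15/3)
h + t(23, A(-5*(2 - 5))) = 273 + (4 + √15/3) = 277 + √15/3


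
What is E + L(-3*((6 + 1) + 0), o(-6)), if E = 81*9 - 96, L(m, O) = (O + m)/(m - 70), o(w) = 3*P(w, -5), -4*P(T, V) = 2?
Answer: 115251/182 ≈ 633.25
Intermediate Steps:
P(T, V) = -1/2 (P(T, V) = -1/4*2 = -1/2)
o(w) = -3/2 (o(w) = 3*(-1/2) = -3/2)
L(m, O) = (O + m)/(-70 + m)
E = 633 (E = 729 - 96 = 633)
E + L(-3*((6 + 1) + 0), o(-6)) = 633 + (-3/2 - 3*((6 + 1) + 0))/(-70 - 3*((6 + 1) + 0)) = 633 + (-3/2 - 3*(7 + 0))/(-70 - 3*(7 + 0)) = 633 + (-3/2 - 3*7)/(-70 - 3*7) = 633 + (-3/2 - 21)/(-70 - 21) = 633 - 45/2/(-91) = 633 - 1/91*(-45/2) = 633 + 45/182 = 115251/182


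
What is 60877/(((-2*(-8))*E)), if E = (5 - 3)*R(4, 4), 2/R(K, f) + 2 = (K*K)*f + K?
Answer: 2008941/32 ≈ 62779.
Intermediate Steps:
R(K, f) = 2/(-2 + K + f*K**2) (R(K, f) = 2/(-2 + ((K*K)*f + K)) = 2/(-2 + (K**2*f + K)) = 2/(-2 + (f*K**2 + K)) = 2/(-2 + (K + f*K**2)) = 2/(-2 + K + f*K**2))
E = 2/33 (E = (5 - 3)*(2/(-2 + 4 + 4*4**2)) = 2*(2/(-2 + 4 + 4*16)) = 2*(2/(-2 + 4 + 64)) = 2*(2/66) = 2*(2*(1/66)) = 2*(1/33) = 2/33 ≈ 0.060606)
60877/(((-2*(-8))*E)) = 60877/((-2*(-8)*(2/33))) = 60877/((16*(2/33))) = 60877/(32/33) = 60877*(33/32) = 2008941/32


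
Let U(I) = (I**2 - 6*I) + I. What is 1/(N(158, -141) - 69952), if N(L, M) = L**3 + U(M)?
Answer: 1/3894946 ≈ 2.5674e-7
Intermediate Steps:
U(I) = I**2 - 5*I
N(L, M) = L**3 + M*(-5 + M)
1/(N(158, -141) - 69952) = 1/((158**3 - 141*(-5 - 141)) - 69952) = 1/((3944312 - 141*(-146)) - 69952) = 1/((3944312 + 20586) - 69952) = 1/(3964898 - 69952) = 1/3894946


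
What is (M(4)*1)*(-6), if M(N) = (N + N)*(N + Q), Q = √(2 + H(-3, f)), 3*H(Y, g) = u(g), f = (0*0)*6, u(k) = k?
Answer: -192 - 48*√2 ≈ -259.88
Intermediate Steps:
f = 0 (f = 0*6 = 0)
H(Y, g) = g/3
Q = √2 (Q = √(2 + (⅓)*0) = √(2 + 0) = √2 ≈ 1.4142)
M(N) = 2*N*(N + √2) (M(N) = (N + N)*(N + √2) = (2*N)*(N + √2) = 2*N*(N + √2))
(M(4)*1)*(-6) = ((2*4*(4 + √2))*1)*(-6) = ((32 + 8*√2)*1)*(-6) = (32 + 8*√2)*(-6) = -192 - 48*√2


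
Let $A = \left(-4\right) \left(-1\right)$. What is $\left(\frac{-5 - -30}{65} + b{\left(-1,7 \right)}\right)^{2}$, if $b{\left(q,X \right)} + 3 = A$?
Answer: $\frac{324}{169} \approx 1.9172$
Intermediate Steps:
$A = 4$
$b{\left(q,X \right)} = 1$ ($b{\left(q,X \right)} = -3 + 4 = 1$)
$\left(\frac{-5 - -30}{65} + b{\left(-1,7 \right)}\right)^{2} = \left(\frac{-5 - -30}{65} + 1\right)^{2} = \left(\left(-5 + 30\right) \frac{1}{65} + 1\right)^{2} = \left(25 \cdot \frac{1}{65} + 1\right)^{2} = \left(\frac{5}{13} + 1\right)^{2} = \left(\frac{18}{13}\right)^{2} = \frac{324}{169}$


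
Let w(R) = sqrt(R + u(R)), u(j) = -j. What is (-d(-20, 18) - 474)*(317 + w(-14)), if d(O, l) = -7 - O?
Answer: -154379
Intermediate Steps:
w(R) = 0 (w(R) = sqrt(R - R) = sqrt(0) = 0)
(-d(-20, 18) - 474)*(317 + w(-14)) = (-(-7 - 1*(-20)) - 474)*(317 + 0) = (-(-7 + 20) - 474)*317 = (-1*13 - 474)*317 = (-13 - 474)*317 = -487*317 = -154379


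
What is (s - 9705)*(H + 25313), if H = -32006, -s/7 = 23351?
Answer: 1158973266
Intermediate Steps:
s = -163457 (s = -7*23351 = -163457)
(s - 9705)*(H + 25313) = (-163457 - 9705)*(-32006 + 25313) = -173162*(-6693) = 1158973266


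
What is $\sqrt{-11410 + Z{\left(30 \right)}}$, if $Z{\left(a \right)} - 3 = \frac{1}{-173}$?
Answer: $\frac{6 i \sqrt{9483341}}{173} \approx 106.8 i$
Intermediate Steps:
$Z{\left(a \right)} = \frac{518}{173}$ ($Z{\left(a \right)} = 3 + \frac{1}{-173} = 3 - \frac{1}{173} = \frac{518}{173}$)
$\sqrt{-11410 + Z{\left(30 \right)}} = \sqrt{-11410 + \frac{518}{173}} = \sqrt{- \frac{1973412}{173}} = \frac{6 i \sqrt{9483341}}{173}$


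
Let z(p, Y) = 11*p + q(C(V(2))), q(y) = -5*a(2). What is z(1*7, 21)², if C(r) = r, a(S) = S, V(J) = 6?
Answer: 4489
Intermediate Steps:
q(y) = -10 (q(y) = -5*2 = -10)
z(p, Y) = -10 + 11*p (z(p, Y) = 11*p - 10 = -10 + 11*p)
z(1*7, 21)² = (-10 + 11*(1*7))² = (-10 + 11*7)² = (-10 + 77)² = 67² = 4489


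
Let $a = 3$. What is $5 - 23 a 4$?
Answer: $-271$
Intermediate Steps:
$5 - 23 a 4 = 5 - 23 \cdot 3 \cdot 4 = 5 - 276 = -271$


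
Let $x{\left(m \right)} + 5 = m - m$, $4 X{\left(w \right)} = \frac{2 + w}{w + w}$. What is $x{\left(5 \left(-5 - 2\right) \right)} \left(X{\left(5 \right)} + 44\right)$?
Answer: $- \frac{1767}{8} \approx -220.88$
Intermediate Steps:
$X{\left(w \right)} = \frac{2 + w}{8 w}$ ($X{\left(w \right)} = \frac{\left(2 + w\right) \frac{1}{w + w}}{4} = \frac{\left(2 + w\right) \frac{1}{2 w}}{4} = \frac{\frac{1}{2} \frac{1}{w} \left(2 + w\right)}{4} = \frac{2 + w}{8 w}$)
$x{\left(m \right)} = -5$ ($x{\left(m \right)} = -5 + \left(m - m\right) = -5 + 0 = -5$)
$x{\left(5 \left(-5 - 2\right) \right)} \left(X{\left(5 \right)} + 44\right) = - 5 \left(\frac{2 + 5}{8 \cdot 5} + 44\right) = - 5 \left(\frac{1}{8} \cdot \frac{1}{5} \cdot 7 + 44\right) = - 5 \left(\frac{7}{40} + 44\right) = \left(-5\right) \frac{1767}{40} = - \frac{1767}{8}$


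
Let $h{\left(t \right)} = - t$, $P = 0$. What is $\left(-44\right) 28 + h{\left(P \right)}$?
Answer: $-1232$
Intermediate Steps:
$\left(-44\right) 28 + h{\left(P \right)} = \left(-44\right) 28 - 0 = -1232 + 0 = -1232$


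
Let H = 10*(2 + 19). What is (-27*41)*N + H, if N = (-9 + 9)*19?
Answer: 210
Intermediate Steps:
N = 0 (N = 0*19 = 0)
H = 210 (H = 10*21 = 210)
(-27*41)*N + H = -27*41*0 + 210 = -1107*0 + 210 = 0 + 210 = 210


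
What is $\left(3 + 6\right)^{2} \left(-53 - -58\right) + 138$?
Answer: $543$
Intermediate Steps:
$\left(3 + 6\right)^{2} \left(-53 - -58\right) + 138 = 9^{2} \left(-53 + 58\right) + 138 = 81 \cdot 5 + 138 = 405 + 138 = 543$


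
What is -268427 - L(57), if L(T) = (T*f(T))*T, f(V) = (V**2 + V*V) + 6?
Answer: -21399923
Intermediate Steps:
f(V) = 6 + 2*V**2 (f(V) = (V**2 + V**2) + 6 = 2*V**2 + 6 = 6 + 2*V**2)
L(T) = T**2*(6 + 2*T**2) (L(T) = (T*(6 + 2*T**2))*T = T**2*(6 + 2*T**2))
-268427 - L(57) = -268427 - 2*57**2*(3 + 57**2) = -268427 - 2*3249*(3 + 3249) = -268427 - 2*3249*3252 = -268427 - 1*21131496 = -268427 - 21131496 = -21399923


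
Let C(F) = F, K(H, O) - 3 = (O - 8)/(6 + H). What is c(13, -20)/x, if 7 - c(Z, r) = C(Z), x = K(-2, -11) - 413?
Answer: 8/553 ≈ 0.014467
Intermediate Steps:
K(H, O) = 3 + (-8 + O)/(6 + H) (K(H, O) = 3 + (O - 8)/(6 + H) = 3 + (-8 + O)/(6 + H))
x = -1659/4 (x = (10 - 11 + 3*(-2))/(6 - 2) - 413 = (10 - 11 - 6)/4 - 413 = (1/4)*(-7) - 413 = -7/4 - 413 = -1659/4 ≈ -414.75)
c(Z, r) = 7 - Z
c(13, -20)/x = (7 - 1*13)/(-1659/4) = (7 - 13)*(-4/1659) = -6*(-4/1659) = 8/553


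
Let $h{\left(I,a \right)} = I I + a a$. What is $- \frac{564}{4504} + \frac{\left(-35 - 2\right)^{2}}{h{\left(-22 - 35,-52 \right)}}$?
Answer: $\frac{702121}{6703078} \approx 0.10475$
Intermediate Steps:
$h{\left(I,a \right)} = I^{2} + a^{2}$
$- \frac{564}{4504} + \frac{\left(-35 - 2\right)^{2}}{h{\left(-22 - 35,-52 \right)}} = - \frac{564}{4504} + \frac{\left(-35 - 2\right)^{2}}{\left(-22 - 35\right)^{2} + \left(-52\right)^{2}} = \left(-564\right) \frac{1}{4504} + \frac{\left(-37\right)^{2}}{\left(-57\right)^{2} + 2704} = - \frac{141}{1126} + \frac{1369}{3249 + 2704} = - \frac{141}{1126} + \frac{1369}{5953} = \frac{702121}{6703078}$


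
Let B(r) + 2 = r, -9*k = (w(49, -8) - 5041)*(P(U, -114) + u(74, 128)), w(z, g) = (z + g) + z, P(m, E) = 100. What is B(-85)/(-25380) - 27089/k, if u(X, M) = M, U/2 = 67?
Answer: -42287926/198955935 ≈ -0.21255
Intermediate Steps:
U = 134 (U = 2*67 = 134)
w(z, g) = g + 2*z (w(z, g) = (g + z) + z = g + 2*z)
k = 376276/3 (k = -((-8 + 2*49) - 5041)*(100 + 128)/9 = -((-8 + 98) - 5041)*228/9 = -(90 - 5041)*228/9 = -(-4951)*228/9 = -⅑*(-1128828) = 376276/3 ≈ 1.2543e+5)
B(r) = -2 + r
B(-85)/(-25380) - 27089/k = (-2 - 85)/(-25380) - 27089/376276/3 = -87*(-1/25380) - 27089*3/376276 = 29/8460 - 81267/376276 = -42287926/198955935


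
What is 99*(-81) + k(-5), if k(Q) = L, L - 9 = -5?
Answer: -8015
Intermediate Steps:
L = 4 (L = 9 - 5 = 4)
k(Q) = 4
99*(-81) + k(-5) = 99*(-81) + 4 = -8019 + 4 = -8015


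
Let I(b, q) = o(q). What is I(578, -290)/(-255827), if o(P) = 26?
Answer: -2/19679 ≈ -0.00010163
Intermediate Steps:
I(b, q) = 26
I(578, -290)/(-255827) = 26/(-255827) = 26*(-1/255827) = -2/19679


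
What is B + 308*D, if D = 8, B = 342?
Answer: 2806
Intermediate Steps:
B + 308*D = 342 + 308*8 = 342 + 2464 = 2806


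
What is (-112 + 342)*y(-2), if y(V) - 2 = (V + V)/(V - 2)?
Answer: 690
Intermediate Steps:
y(V) = 2 + 2*V/(-2 + V) (y(V) = 2 + (V + V)/(V - 2) = 2 + (2*V)/(-2 + V) = 2 + 2*V/(-2 + V))
(-112 + 342)*y(-2) = (-112 + 342)*(4*(-1 - 2)/(-2 - 2)) = 230*(4*(-3)/(-4)) = 230*(4*(-¼)*(-3)) = 230*3 = 690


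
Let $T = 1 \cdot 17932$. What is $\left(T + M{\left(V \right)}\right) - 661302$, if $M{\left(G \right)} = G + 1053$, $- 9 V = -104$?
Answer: $- \frac{5780749}{9} \approx -6.4231 \cdot 10^{5}$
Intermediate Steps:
$V = \frac{104}{9}$ ($V = \left(- \frac{1}{9}\right) \left(-104\right) = \frac{104}{9} \approx 11.556$)
$T = 17932$
$M{\left(G \right)} = 1053 + G$
$\left(T + M{\left(V \right)}\right) - 661302 = \left(17932 + \left(1053 + \frac{104}{9}\right)\right) - 661302 = \left(17932 + \frac{9581}{9}\right) - 661302 = \frac{170969}{9} - 661302 = - \frac{5780749}{9}$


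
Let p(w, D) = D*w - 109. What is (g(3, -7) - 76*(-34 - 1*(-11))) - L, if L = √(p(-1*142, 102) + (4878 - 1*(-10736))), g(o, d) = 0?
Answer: 1748 - √1021 ≈ 1716.0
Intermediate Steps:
p(w, D) = -109 + D*w
L = √1021 (L = √((-109 + 102*(-1*142)) + (4878 - 1*(-10736))) = √((-109 + 102*(-142)) + (4878 + 10736)) = √((-109 - 14484) + 15614) = √(-14593 + 15614) = √1021 ≈ 31.953)
(g(3, -7) - 76*(-34 - 1*(-11))) - L = (0 - 76*(-34 - 1*(-11))) - √1021 = (0 - 76*(-34 + 11)) - √1021 = (0 - 76*(-23)) - √1021 = (0 + 1748) - √1021 = 1748 - √1021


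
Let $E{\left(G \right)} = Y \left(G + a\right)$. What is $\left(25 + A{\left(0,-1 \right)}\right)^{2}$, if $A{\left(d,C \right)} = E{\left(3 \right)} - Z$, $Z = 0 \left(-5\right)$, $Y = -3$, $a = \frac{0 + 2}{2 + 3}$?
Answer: $\frac{5476}{25} \approx 219.04$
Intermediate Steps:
$a = \frac{2}{5} \approx 0.4$
$E{\left(G \right)} = - \frac{6}{5} - 3 G$ ($E{\left(G \right)} = - 3 \left(G + \frac{2}{5}\right) = - 3 \left(\frac{2}{5} + G\right) = - \frac{6}{5} - 3 G$)
$Z = 0$
$A{\left(d,C \right)} = - \frac{51}{5}$ ($A{\left(d,C \right)} = \left(- \frac{6}{5} - 9\right) - 0 = \left(- \frac{6}{5} - 9\right) + 0 = - \frac{51}{5} + 0 = - \frac{51}{5}$)
$\left(25 + A{\left(0,-1 \right)}\right)^{2} = \left(25 - \frac{51}{5}\right)^{2} = \left(\frac{74}{5}\right)^{2} = \frac{5476}{25}$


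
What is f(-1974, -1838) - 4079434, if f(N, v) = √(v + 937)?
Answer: -4079434 + I*√901 ≈ -4.0794e+6 + 30.017*I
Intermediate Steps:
f(N, v) = √(937 + v)
f(-1974, -1838) - 4079434 = √(937 - 1838) - 4079434 = √(-901) - 4079434 = I*√901 - 4079434 = -4079434 + I*√901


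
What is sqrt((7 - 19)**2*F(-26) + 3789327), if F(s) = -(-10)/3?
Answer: 7*sqrt(77343) ≈ 1946.7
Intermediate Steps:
F(s) = 10/3 (F(s) = -(-10)/3 = -2*(-5/3) = 10/3)
sqrt((7 - 19)**2*F(-26) + 3789327) = sqrt((7 - 19)**2*(10/3) + 3789327) = sqrt((-12)**2*(10/3) + 3789327) = sqrt(144*(10/3) + 3789327) = sqrt(480 + 3789327) = sqrt(3789807) = 7*sqrt(77343)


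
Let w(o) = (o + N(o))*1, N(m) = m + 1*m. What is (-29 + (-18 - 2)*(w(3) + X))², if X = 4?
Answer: 83521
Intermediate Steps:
N(m) = 2*m (N(m) = m + m = 2*m)
w(o) = 3*o (w(o) = (o + 2*o)*1 = (3*o)*1 = 3*o)
(-29 + (-18 - 2)*(w(3) + X))² = (-29 + (-18 - 2)*(3*3 + 4))² = (-29 - 20*(9 + 4))² = (-29 - 20*13)² = (-29 - 260)² = (-289)² = 83521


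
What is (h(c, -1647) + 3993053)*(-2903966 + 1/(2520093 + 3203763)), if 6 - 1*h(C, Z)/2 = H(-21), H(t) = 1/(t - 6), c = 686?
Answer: -1792051055714227901515/154544112 ≈ -1.1596e+13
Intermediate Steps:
H(t) = 1/(-6 + t)
h(C, Z) = 326/27 (h(C, Z) = 12 - 2/(-6 - 21) = 12 - 2/(-27) = 12 - 2*(-1/27) = 12 + 2/27 = 326/27)
(h(c, -1647) + 3993053)*(-2903966 + 1/(2520093 + 3203763)) = (326/27 + 3993053)*(-2903966 + 1/(2520093 + 3203763)) = 107812757*(-2903966 + 1/5723856)/27 = (107812757/27)*(-16621883212895/5723856) = -1792051055714227901515/154544112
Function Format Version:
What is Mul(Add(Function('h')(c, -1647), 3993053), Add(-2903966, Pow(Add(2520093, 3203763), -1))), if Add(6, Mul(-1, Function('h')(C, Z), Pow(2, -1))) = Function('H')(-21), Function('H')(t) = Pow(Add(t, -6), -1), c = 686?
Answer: Rational(-1792051055714227901515, 154544112) ≈ -1.1596e+13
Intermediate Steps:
Function('H')(t) = Pow(Add(-6, t), -1)
Function('h')(C, Z) = Rational(326, 27) (Function('h')(C, Z) = Add(12, Mul(-2, Pow(Add(-6, -21), -1))) = Add(12, Mul(-2, Pow(-27, -1))) = Add(12, Mul(-2, Rational(-1, 27))) = Add(12, Rational(2, 27)) = Rational(326, 27))
Mul(Add(Function('h')(c, -1647), 3993053), Add(-2903966, Pow(Add(2520093, 3203763), -1))) = Mul(Add(Rational(326, 27), 3993053), Add(-2903966, Pow(Add(2520093, 3203763), -1))) = Mul(Rational(107812757, 27), Add(-2903966, Pow(5723856, -1))) = Mul(Rational(107812757, 27), Add(-2903966, Rational(1, 5723856))) = Mul(Rational(107812757, 27), Rational(-16621883212895, 5723856)) = Rational(-1792051055714227901515, 154544112)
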